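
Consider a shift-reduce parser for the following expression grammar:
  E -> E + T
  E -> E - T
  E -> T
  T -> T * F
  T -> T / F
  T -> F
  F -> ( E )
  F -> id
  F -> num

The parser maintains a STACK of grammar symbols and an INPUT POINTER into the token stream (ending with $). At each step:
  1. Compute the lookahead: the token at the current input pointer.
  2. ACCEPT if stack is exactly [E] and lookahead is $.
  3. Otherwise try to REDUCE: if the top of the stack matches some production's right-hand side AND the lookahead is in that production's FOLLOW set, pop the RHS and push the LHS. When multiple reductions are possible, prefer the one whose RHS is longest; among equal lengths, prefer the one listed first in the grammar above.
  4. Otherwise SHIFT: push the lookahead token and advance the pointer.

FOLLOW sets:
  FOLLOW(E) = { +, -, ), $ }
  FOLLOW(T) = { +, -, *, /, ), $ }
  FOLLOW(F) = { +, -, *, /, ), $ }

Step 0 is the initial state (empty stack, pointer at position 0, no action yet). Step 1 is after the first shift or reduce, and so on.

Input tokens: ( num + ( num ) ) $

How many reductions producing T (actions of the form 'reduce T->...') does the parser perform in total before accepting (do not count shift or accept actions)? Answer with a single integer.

Step 1: shift (. Stack=[(] ptr=1 lookahead=num remaining=[num + ( num ) ) $]
Step 2: shift num. Stack=[( num] ptr=2 lookahead=+ remaining=[+ ( num ) ) $]
Step 3: reduce F->num. Stack=[( F] ptr=2 lookahead=+ remaining=[+ ( num ) ) $]
Step 4: reduce T->F. Stack=[( T] ptr=2 lookahead=+ remaining=[+ ( num ) ) $]
Step 5: reduce E->T. Stack=[( E] ptr=2 lookahead=+ remaining=[+ ( num ) ) $]
Step 6: shift +. Stack=[( E +] ptr=3 lookahead=( remaining=[( num ) ) $]
Step 7: shift (. Stack=[( E + (] ptr=4 lookahead=num remaining=[num ) ) $]
Step 8: shift num. Stack=[( E + ( num] ptr=5 lookahead=) remaining=[) ) $]
Step 9: reduce F->num. Stack=[( E + ( F] ptr=5 lookahead=) remaining=[) ) $]
Step 10: reduce T->F. Stack=[( E + ( T] ptr=5 lookahead=) remaining=[) ) $]
Step 11: reduce E->T. Stack=[( E + ( E] ptr=5 lookahead=) remaining=[) ) $]
Step 12: shift ). Stack=[( E + ( E )] ptr=6 lookahead=) remaining=[) $]
Step 13: reduce F->( E ). Stack=[( E + F] ptr=6 lookahead=) remaining=[) $]
Step 14: reduce T->F. Stack=[( E + T] ptr=6 lookahead=) remaining=[) $]
Step 15: reduce E->E + T. Stack=[( E] ptr=6 lookahead=) remaining=[) $]
Step 16: shift ). Stack=[( E )] ptr=7 lookahead=$ remaining=[$]
Step 17: reduce F->( E ). Stack=[F] ptr=7 lookahead=$ remaining=[$]
Step 18: reduce T->F. Stack=[T] ptr=7 lookahead=$ remaining=[$]
Step 19: reduce E->T. Stack=[E] ptr=7 lookahead=$ remaining=[$]
Step 20: accept. Stack=[E] ptr=7 lookahead=$ remaining=[$]

Answer: 4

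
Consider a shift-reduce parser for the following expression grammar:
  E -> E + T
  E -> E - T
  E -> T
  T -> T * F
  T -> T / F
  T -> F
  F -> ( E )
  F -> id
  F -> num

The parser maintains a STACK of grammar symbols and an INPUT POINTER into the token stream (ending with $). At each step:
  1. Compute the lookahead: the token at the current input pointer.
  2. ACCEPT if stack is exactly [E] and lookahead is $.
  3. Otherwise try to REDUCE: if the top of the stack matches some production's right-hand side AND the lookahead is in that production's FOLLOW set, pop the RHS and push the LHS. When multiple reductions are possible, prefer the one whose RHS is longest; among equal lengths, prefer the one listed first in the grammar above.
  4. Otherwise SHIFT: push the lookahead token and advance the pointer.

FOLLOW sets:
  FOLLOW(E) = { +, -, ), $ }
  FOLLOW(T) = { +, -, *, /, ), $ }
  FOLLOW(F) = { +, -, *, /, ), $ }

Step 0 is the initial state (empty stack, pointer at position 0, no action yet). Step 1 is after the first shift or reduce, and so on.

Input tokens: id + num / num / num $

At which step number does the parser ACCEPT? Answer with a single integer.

Answer: 18

Derivation:
Step 1: shift id. Stack=[id] ptr=1 lookahead=+ remaining=[+ num / num / num $]
Step 2: reduce F->id. Stack=[F] ptr=1 lookahead=+ remaining=[+ num / num / num $]
Step 3: reduce T->F. Stack=[T] ptr=1 lookahead=+ remaining=[+ num / num / num $]
Step 4: reduce E->T. Stack=[E] ptr=1 lookahead=+ remaining=[+ num / num / num $]
Step 5: shift +. Stack=[E +] ptr=2 lookahead=num remaining=[num / num / num $]
Step 6: shift num. Stack=[E + num] ptr=3 lookahead=/ remaining=[/ num / num $]
Step 7: reduce F->num. Stack=[E + F] ptr=3 lookahead=/ remaining=[/ num / num $]
Step 8: reduce T->F. Stack=[E + T] ptr=3 lookahead=/ remaining=[/ num / num $]
Step 9: shift /. Stack=[E + T /] ptr=4 lookahead=num remaining=[num / num $]
Step 10: shift num. Stack=[E + T / num] ptr=5 lookahead=/ remaining=[/ num $]
Step 11: reduce F->num. Stack=[E + T / F] ptr=5 lookahead=/ remaining=[/ num $]
Step 12: reduce T->T / F. Stack=[E + T] ptr=5 lookahead=/ remaining=[/ num $]
Step 13: shift /. Stack=[E + T /] ptr=6 lookahead=num remaining=[num $]
Step 14: shift num. Stack=[E + T / num] ptr=7 lookahead=$ remaining=[$]
Step 15: reduce F->num. Stack=[E + T / F] ptr=7 lookahead=$ remaining=[$]
Step 16: reduce T->T / F. Stack=[E + T] ptr=7 lookahead=$ remaining=[$]
Step 17: reduce E->E + T. Stack=[E] ptr=7 lookahead=$ remaining=[$]
Step 18: accept. Stack=[E] ptr=7 lookahead=$ remaining=[$]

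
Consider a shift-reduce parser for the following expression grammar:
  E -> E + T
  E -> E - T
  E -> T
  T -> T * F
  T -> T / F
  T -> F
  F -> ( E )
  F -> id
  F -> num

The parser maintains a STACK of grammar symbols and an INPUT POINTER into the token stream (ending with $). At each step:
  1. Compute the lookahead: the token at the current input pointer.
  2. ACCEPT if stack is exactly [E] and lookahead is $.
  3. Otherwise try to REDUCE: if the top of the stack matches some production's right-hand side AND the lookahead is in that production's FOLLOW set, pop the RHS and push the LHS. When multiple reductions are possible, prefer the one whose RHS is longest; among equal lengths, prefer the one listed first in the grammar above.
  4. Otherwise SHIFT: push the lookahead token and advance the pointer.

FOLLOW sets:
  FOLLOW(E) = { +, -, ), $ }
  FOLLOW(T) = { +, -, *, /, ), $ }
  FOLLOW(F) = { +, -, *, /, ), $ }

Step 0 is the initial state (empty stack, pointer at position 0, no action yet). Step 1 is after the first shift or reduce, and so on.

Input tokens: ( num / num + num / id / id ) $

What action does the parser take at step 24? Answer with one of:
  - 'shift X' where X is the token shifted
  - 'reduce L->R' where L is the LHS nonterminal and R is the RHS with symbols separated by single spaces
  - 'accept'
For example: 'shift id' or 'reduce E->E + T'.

Answer: reduce F->( E )

Derivation:
Step 1: shift (. Stack=[(] ptr=1 lookahead=num remaining=[num / num + num / id / id ) $]
Step 2: shift num. Stack=[( num] ptr=2 lookahead=/ remaining=[/ num + num / id / id ) $]
Step 3: reduce F->num. Stack=[( F] ptr=2 lookahead=/ remaining=[/ num + num / id / id ) $]
Step 4: reduce T->F. Stack=[( T] ptr=2 lookahead=/ remaining=[/ num + num / id / id ) $]
Step 5: shift /. Stack=[( T /] ptr=3 lookahead=num remaining=[num + num / id / id ) $]
Step 6: shift num. Stack=[( T / num] ptr=4 lookahead=+ remaining=[+ num / id / id ) $]
Step 7: reduce F->num. Stack=[( T / F] ptr=4 lookahead=+ remaining=[+ num / id / id ) $]
Step 8: reduce T->T / F. Stack=[( T] ptr=4 lookahead=+ remaining=[+ num / id / id ) $]
Step 9: reduce E->T. Stack=[( E] ptr=4 lookahead=+ remaining=[+ num / id / id ) $]
Step 10: shift +. Stack=[( E +] ptr=5 lookahead=num remaining=[num / id / id ) $]
Step 11: shift num. Stack=[( E + num] ptr=6 lookahead=/ remaining=[/ id / id ) $]
Step 12: reduce F->num. Stack=[( E + F] ptr=6 lookahead=/ remaining=[/ id / id ) $]
Step 13: reduce T->F. Stack=[( E + T] ptr=6 lookahead=/ remaining=[/ id / id ) $]
Step 14: shift /. Stack=[( E + T /] ptr=7 lookahead=id remaining=[id / id ) $]
Step 15: shift id. Stack=[( E + T / id] ptr=8 lookahead=/ remaining=[/ id ) $]
Step 16: reduce F->id. Stack=[( E + T / F] ptr=8 lookahead=/ remaining=[/ id ) $]
Step 17: reduce T->T / F. Stack=[( E + T] ptr=8 lookahead=/ remaining=[/ id ) $]
Step 18: shift /. Stack=[( E + T /] ptr=9 lookahead=id remaining=[id ) $]
Step 19: shift id. Stack=[( E + T / id] ptr=10 lookahead=) remaining=[) $]
Step 20: reduce F->id. Stack=[( E + T / F] ptr=10 lookahead=) remaining=[) $]
Step 21: reduce T->T / F. Stack=[( E + T] ptr=10 lookahead=) remaining=[) $]
Step 22: reduce E->E + T. Stack=[( E] ptr=10 lookahead=) remaining=[) $]
Step 23: shift ). Stack=[( E )] ptr=11 lookahead=$ remaining=[$]
Step 24: reduce F->( E ). Stack=[F] ptr=11 lookahead=$ remaining=[$]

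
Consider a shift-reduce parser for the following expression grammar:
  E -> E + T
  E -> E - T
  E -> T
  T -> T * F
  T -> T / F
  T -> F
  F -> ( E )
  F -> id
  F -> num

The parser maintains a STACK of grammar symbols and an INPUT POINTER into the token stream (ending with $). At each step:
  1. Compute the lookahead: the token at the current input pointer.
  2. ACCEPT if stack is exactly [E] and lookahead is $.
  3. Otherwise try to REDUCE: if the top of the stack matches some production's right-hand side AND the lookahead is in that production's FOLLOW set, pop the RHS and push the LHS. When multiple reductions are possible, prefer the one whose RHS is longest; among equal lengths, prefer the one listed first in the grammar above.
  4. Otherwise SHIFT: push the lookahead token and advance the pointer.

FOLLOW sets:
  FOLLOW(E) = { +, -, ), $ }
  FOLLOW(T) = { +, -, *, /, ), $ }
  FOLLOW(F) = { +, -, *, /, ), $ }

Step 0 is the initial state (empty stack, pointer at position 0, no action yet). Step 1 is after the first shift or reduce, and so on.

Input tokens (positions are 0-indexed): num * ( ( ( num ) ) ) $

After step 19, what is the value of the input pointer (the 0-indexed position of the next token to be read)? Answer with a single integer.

Answer: 8

Derivation:
Step 1: shift num. Stack=[num] ptr=1 lookahead=* remaining=[* ( ( ( num ) ) ) $]
Step 2: reduce F->num. Stack=[F] ptr=1 lookahead=* remaining=[* ( ( ( num ) ) ) $]
Step 3: reduce T->F. Stack=[T] ptr=1 lookahead=* remaining=[* ( ( ( num ) ) ) $]
Step 4: shift *. Stack=[T *] ptr=2 lookahead=( remaining=[( ( ( num ) ) ) $]
Step 5: shift (. Stack=[T * (] ptr=3 lookahead=( remaining=[( ( num ) ) ) $]
Step 6: shift (. Stack=[T * ( (] ptr=4 lookahead=( remaining=[( num ) ) ) $]
Step 7: shift (. Stack=[T * ( ( (] ptr=5 lookahead=num remaining=[num ) ) ) $]
Step 8: shift num. Stack=[T * ( ( ( num] ptr=6 lookahead=) remaining=[) ) ) $]
Step 9: reduce F->num. Stack=[T * ( ( ( F] ptr=6 lookahead=) remaining=[) ) ) $]
Step 10: reduce T->F. Stack=[T * ( ( ( T] ptr=6 lookahead=) remaining=[) ) ) $]
Step 11: reduce E->T. Stack=[T * ( ( ( E] ptr=6 lookahead=) remaining=[) ) ) $]
Step 12: shift ). Stack=[T * ( ( ( E )] ptr=7 lookahead=) remaining=[) ) $]
Step 13: reduce F->( E ). Stack=[T * ( ( F] ptr=7 lookahead=) remaining=[) ) $]
Step 14: reduce T->F. Stack=[T * ( ( T] ptr=7 lookahead=) remaining=[) ) $]
Step 15: reduce E->T. Stack=[T * ( ( E] ptr=7 lookahead=) remaining=[) ) $]
Step 16: shift ). Stack=[T * ( ( E )] ptr=8 lookahead=) remaining=[) $]
Step 17: reduce F->( E ). Stack=[T * ( F] ptr=8 lookahead=) remaining=[) $]
Step 18: reduce T->F. Stack=[T * ( T] ptr=8 lookahead=) remaining=[) $]
Step 19: reduce E->T. Stack=[T * ( E] ptr=8 lookahead=) remaining=[) $]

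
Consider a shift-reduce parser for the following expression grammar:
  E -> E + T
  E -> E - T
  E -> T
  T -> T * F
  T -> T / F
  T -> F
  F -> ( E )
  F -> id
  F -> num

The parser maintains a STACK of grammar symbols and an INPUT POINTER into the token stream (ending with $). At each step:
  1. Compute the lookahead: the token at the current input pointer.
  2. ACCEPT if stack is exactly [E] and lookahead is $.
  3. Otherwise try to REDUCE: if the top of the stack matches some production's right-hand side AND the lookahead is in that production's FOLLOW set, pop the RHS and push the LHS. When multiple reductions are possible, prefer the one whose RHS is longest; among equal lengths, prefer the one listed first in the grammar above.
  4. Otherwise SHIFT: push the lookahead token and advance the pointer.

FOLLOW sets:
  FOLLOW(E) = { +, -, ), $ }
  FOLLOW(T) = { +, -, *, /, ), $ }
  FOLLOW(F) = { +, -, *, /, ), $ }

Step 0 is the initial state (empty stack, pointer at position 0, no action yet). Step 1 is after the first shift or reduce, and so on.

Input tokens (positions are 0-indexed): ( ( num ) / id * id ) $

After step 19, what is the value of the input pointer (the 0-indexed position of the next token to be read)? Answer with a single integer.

Step 1: shift (. Stack=[(] ptr=1 lookahead=( remaining=[( num ) / id * id ) $]
Step 2: shift (. Stack=[( (] ptr=2 lookahead=num remaining=[num ) / id * id ) $]
Step 3: shift num. Stack=[( ( num] ptr=3 lookahead=) remaining=[) / id * id ) $]
Step 4: reduce F->num. Stack=[( ( F] ptr=3 lookahead=) remaining=[) / id * id ) $]
Step 5: reduce T->F. Stack=[( ( T] ptr=3 lookahead=) remaining=[) / id * id ) $]
Step 6: reduce E->T. Stack=[( ( E] ptr=3 lookahead=) remaining=[) / id * id ) $]
Step 7: shift ). Stack=[( ( E )] ptr=4 lookahead=/ remaining=[/ id * id ) $]
Step 8: reduce F->( E ). Stack=[( F] ptr=4 lookahead=/ remaining=[/ id * id ) $]
Step 9: reduce T->F. Stack=[( T] ptr=4 lookahead=/ remaining=[/ id * id ) $]
Step 10: shift /. Stack=[( T /] ptr=5 lookahead=id remaining=[id * id ) $]
Step 11: shift id. Stack=[( T / id] ptr=6 lookahead=* remaining=[* id ) $]
Step 12: reduce F->id. Stack=[( T / F] ptr=6 lookahead=* remaining=[* id ) $]
Step 13: reduce T->T / F. Stack=[( T] ptr=6 lookahead=* remaining=[* id ) $]
Step 14: shift *. Stack=[( T *] ptr=7 lookahead=id remaining=[id ) $]
Step 15: shift id. Stack=[( T * id] ptr=8 lookahead=) remaining=[) $]
Step 16: reduce F->id. Stack=[( T * F] ptr=8 lookahead=) remaining=[) $]
Step 17: reduce T->T * F. Stack=[( T] ptr=8 lookahead=) remaining=[) $]
Step 18: reduce E->T. Stack=[( E] ptr=8 lookahead=) remaining=[) $]
Step 19: shift ). Stack=[( E )] ptr=9 lookahead=$ remaining=[$]

Answer: 9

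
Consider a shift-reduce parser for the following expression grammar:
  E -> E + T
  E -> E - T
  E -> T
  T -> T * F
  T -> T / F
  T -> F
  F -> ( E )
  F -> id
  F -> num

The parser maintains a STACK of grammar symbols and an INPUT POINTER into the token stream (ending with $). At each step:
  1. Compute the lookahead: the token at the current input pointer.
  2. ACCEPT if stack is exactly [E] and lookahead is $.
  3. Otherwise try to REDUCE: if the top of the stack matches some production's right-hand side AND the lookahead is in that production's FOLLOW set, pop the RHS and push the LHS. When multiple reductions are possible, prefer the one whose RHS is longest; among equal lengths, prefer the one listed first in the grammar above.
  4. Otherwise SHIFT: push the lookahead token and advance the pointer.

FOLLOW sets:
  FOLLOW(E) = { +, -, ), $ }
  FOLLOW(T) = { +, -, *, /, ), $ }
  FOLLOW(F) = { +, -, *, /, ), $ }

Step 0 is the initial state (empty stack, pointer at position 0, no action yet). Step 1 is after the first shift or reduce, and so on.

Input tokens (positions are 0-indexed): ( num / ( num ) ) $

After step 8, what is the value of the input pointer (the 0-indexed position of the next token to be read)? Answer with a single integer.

Answer: 5

Derivation:
Step 1: shift (. Stack=[(] ptr=1 lookahead=num remaining=[num / ( num ) ) $]
Step 2: shift num. Stack=[( num] ptr=2 lookahead=/ remaining=[/ ( num ) ) $]
Step 3: reduce F->num. Stack=[( F] ptr=2 lookahead=/ remaining=[/ ( num ) ) $]
Step 4: reduce T->F. Stack=[( T] ptr=2 lookahead=/ remaining=[/ ( num ) ) $]
Step 5: shift /. Stack=[( T /] ptr=3 lookahead=( remaining=[( num ) ) $]
Step 6: shift (. Stack=[( T / (] ptr=4 lookahead=num remaining=[num ) ) $]
Step 7: shift num. Stack=[( T / ( num] ptr=5 lookahead=) remaining=[) ) $]
Step 8: reduce F->num. Stack=[( T / ( F] ptr=5 lookahead=) remaining=[) ) $]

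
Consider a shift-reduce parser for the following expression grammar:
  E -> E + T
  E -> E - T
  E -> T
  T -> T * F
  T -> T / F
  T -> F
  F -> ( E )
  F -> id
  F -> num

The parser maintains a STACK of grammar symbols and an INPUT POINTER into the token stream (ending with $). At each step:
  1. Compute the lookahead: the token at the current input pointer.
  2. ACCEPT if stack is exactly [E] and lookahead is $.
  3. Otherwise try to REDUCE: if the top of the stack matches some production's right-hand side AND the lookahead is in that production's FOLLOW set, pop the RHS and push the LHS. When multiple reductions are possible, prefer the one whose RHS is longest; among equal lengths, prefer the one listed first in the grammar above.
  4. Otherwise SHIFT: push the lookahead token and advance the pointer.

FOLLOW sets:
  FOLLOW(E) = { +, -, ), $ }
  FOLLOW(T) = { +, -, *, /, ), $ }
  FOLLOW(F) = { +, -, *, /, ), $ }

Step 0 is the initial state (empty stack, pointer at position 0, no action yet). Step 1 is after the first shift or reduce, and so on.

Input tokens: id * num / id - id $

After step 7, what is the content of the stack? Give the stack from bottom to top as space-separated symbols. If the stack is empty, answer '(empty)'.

Step 1: shift id. Stack=[id] ptr=1 lookahead=* remaining=[* num / id - id $]
Step 2: reduce F->id. Stack=[F] ptr=1 lookahead=* remaining=[* num / id - id $]
Step 3: reduce T->F. Stack=[T] ptr=1 lookahead=* remaining=[* num / id - id $]
Step 4: shift *. Stack=[T *] ptr=2 lookahead=num remaining=[num / id - id $]
Step 5: shift num. Stack=[T * num] ptr=3 lookahead=/ remaining=[/ id - id $]
Step 6: reduce F->num. Stack=[T * F] ptr=3 lookahead=/ remaining=[/ id - id $]
Step 7: reduce T->T * F. Stack=[T] ptr=3 lookahead=/ remaining=[/ id - id $]

Answer: T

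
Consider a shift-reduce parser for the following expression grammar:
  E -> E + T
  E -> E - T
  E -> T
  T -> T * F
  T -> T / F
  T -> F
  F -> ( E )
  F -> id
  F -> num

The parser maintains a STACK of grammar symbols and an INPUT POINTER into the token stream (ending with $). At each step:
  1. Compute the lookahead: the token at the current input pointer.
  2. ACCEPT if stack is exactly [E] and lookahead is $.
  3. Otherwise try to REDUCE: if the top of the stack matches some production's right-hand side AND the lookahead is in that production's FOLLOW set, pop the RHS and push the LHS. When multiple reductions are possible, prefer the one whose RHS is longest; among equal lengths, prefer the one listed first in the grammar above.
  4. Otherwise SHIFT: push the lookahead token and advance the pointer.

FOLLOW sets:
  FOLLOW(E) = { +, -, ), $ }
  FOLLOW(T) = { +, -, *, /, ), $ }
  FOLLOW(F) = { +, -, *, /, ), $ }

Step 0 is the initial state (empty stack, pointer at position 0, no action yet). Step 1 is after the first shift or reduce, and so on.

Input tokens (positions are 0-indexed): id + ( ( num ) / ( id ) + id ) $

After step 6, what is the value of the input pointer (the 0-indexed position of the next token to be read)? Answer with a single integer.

Answer: 3

Derivation:
Step 1: shift id. Stack=[id] ptr=1 lookahead=+ remaining=[+ ( ( num ) / ( id ) + id ) $]
Step 2: reduce F->id. Stack=[F] ptr=1 lookahead=+ remaining=[+ ( ( num ) / ( id ) + id ) $]
Step 3: reduce T->F. Stack=[T] ptr=1 lookahead=+ remaining=[+ ( ( num ) / ( id ) + id ) $]
Step 4: reduce E->T. Stack=[E] ptr=1 lookahead=+ remaining=[+ ( ( num ) / ( id ) + id ) $]
Step 5: shift +. Stack=[E +] ptr=2 lookahead=( remaining=[( ( num ) / ( id ) + id ) $]
Step 6: shift (. Stack=[E + (] ptr=3 lookahead=( remaining=[( num ) / ( id ) + id ) $]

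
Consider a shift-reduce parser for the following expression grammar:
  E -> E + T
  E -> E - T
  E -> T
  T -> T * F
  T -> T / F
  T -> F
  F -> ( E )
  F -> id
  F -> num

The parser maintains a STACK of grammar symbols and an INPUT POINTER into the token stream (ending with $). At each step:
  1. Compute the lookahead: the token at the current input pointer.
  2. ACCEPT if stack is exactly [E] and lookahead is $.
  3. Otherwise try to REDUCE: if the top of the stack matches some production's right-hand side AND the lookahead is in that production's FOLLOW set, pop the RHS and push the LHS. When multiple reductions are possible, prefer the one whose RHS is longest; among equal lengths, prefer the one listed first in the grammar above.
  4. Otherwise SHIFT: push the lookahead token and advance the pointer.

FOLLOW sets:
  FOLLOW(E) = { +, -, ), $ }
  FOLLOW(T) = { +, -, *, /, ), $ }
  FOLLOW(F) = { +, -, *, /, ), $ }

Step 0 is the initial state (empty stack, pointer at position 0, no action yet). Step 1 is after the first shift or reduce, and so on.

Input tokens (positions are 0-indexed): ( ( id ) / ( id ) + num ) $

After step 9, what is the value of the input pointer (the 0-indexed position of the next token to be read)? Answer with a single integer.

Answer: 4

Derivation:
Step 1: shift (. Stack=[(] ptr=1 lookahead=( remaining=[( id ) / ( id ) + num ) $]
Step 2: shift (. Stack=[( (] ptr=2 lookahead=id remaining=[id ) / ( id ) + num ) $]
Step 3: shift id. Stack=[( ( id] ptr=3 lookahead=) remaining=[) / ( id ) + num ) $]
Step 4: reduce F->id. Stack=[( ( F] ptr=3 lookahead=) remaining=[) / ( id ) + num ) $]
Step 5: reduce T->F. Stack=[( ( T] ptr=3 lookahead=) remaining=[) / ( id ) + num ) $]
Step 6: reduce E->T. Stack=[( ( E] ptr=3 lookahead=) remaining=[) / ( id ) + num ) $]
Step 7: shift ). Stack=[( ( E )] ptr=4 lookahead=/ remaining=[/ ( id ) + num ) $]
Step 8: reduce F->( E ). Stack=[( F] ptr=4 lookahead=/ remaining=[/ ( id ) + num ) $]
Step 9: reduce T->F. Stack=[( T] ptr=4 lookahead=/ remaining=[/ ( id ) + num ) $]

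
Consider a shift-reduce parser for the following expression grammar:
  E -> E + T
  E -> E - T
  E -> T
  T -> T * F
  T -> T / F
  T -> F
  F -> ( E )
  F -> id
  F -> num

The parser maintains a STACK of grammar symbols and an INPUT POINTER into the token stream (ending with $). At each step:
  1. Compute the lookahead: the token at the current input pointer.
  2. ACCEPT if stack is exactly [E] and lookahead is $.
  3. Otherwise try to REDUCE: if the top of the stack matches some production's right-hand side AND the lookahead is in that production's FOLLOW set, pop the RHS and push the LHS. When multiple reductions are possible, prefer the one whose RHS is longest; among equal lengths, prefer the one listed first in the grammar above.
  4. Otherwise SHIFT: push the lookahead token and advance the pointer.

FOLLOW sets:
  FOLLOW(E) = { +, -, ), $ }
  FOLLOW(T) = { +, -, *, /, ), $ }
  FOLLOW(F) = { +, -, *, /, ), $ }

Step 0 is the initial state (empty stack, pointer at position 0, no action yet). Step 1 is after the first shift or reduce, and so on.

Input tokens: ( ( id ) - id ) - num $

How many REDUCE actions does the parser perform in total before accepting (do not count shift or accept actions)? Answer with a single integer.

Answer: 15

Derivation:
Step 1: shift (. Stack=[(] ptr=1 lookahead=( remaining=[( id ) - id ) - num $]
Step 2: shift (. Stack=[( (] ptr=2 lookahead=id remaining=[id ) - id ) - num $]
Step 3: shift id. Stack=[( ( id] ptr=3 lookahead=) remaining=[) - id ) - num $]
Step 4: reduce F->id. Stack=[( ( F] ptr=3 lookahead=) remaining=[) - id ) - num $]
Step 5: reduce T->F. Stack=[( ( T] ptr=3 lookahead=) remaining=[) - id ) - num $]
Step 6: reduce E->T. Stack=[( ( E] ptr=3 lookahead=) remaining=[) - id ) - num $]
Step 7: shift ). Stack=[( ( E )] ptr=4 lookahead=- remaining=[- id ) - num $]
Step 8: reduce F->( E ). Stack=[( F] ptr=4 lookahead=- remaining=[- id ) - num $]
Step 9: reduce T->F. Stack=[( T] ptr=4 lookahead=- remaining=[- id ) - num $]
Step 10: reduce E->T. Stack=[( E] ptr=4 lookahead=- remaining=[- id ) - num $]
Step 11: shift -. Stack=[( E -] ptr=5 lookahead=id remaining=[id ) - num $]
Step 12: shift id. Stack=[( E - id] ptr=6 lookahead=) remaining=[) - num $]
Step 13: reduce F->id. Stack=[( E - F] ptr=6 lookahead=) remaining=[) - num $]
Step 14: reduce T->F. Stack=[( E - T] ptr=6 lookahead=) remaining=[) - num $]
Step 15: reduce E->E - T. Stack=[( E] ptr=6 lookahead=) remaining=[) - num $]
Step 16: shift ). Stack=[( E )] ptr=7 lookahead=- remaining=[- num $]
Step 17: reduce F->( E ). Stack=[F] ptr=7 lookahead=- remaining=[- num $]
Step 18: reduce T->F. Stack=[T] ptr=7 lookahead=- remaining=[- num $]
Step 19: reduce E->T. Stack=[E] ptr=7 lookahead=- remaining=[- num $]
Step 20: shift -. Stack=[E -] ptr=8 lookahead=num remaining=[num $]
Step 21: shift num. Stack=[E - num] ptr=9 lookahead=$ remaining=[$]
Step 22: reduce F->num. Stack=[E - F] ptr=9 lookahead=$ remaining=[$]
Step 23: reduce T->F. Stack=[E - T] ptr=9 lookahead=$ remaining=[$]
Step 24: reduce E->E - T. Stack=[E] ptr=9 lookahead=$ remaining=[$]
Step 25: accept. Stack=[E] ptr=9 lookahead=$ remaining=[$]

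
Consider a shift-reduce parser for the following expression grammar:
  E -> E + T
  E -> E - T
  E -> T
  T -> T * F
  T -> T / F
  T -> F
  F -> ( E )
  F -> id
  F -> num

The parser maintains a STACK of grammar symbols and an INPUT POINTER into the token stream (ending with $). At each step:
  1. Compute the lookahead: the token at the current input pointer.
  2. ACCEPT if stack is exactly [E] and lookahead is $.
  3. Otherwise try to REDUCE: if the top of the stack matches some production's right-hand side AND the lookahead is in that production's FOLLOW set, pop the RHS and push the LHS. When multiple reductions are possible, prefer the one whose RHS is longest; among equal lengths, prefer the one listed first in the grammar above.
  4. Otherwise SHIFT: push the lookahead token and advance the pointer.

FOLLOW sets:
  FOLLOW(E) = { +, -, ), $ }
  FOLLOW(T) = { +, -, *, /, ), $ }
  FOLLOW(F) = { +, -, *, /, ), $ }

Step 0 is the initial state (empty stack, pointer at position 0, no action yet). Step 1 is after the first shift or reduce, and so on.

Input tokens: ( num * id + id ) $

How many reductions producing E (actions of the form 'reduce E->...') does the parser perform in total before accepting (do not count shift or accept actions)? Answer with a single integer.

Step 1: shift (. Stack=[(] ptr=1 lookahead=num remaining=[num * id + id ) $]
Step 2: shift num. Stack=[( num] ptr=2 lookahead=* remaining=[* id + id ) $]
Step 3: reduce F->num. Stack=[( F] ptr=2 lookahead=* remaining=[* id + id ) $]
Step 4: reduce T->F. Stack=[( T] ptr=2 lookahead=* remaining=[* id + id ) $]
Step 5: shift *. Stack=[( T *] ptr=3 lookahead=id remaining=[id + id ) $]
Step 6: shift id. Stack=[( T * id] ptr=4 lookahead=+ remaining=[+ id ) $]
Step 7: reduce F->id. Stack=[( T * F] ptr=4 lookahead=+ remaining=[+ id ) $]
Step 8: reduce T->T * F. Stack=[( T] ptr=4 lookahead=+ remaining=[+ id ) $]
Step 9: reduce E->T. Stack=[( E] ptr=4 lookahead=+ remaining=[+ id ) $]
Step 10: shift +. Stack=[( E +] ptr=5 lookahead=id remaining=[id ) $]
Step 11: shift id. Stack=[( E + id] ptr=6 lookahead=) remaining=[) $]
Step 12: reduce F->id. Stack=[( E + F] ptr=6 lookahead=) remaining=[) $]
Step 13: reduce T->F. Stack=[( E + T] ptr=6 lookahead=) remaining=[) $]
Step 14: reduce E->E + T. Stack=[( E] ptr=6 lookahead=) remaining=[) $]
Step 15: shift ). Stack=[( E )] ptr=7 lookahead=$ remaining=[$]
Step 16: reduce F->( E ). Stack=[F] ptr=7 lookahead=$ remaining=[$]
Step 17: reduce T->F. Stack=[T] ptr=7 lookahead=$ remaining=[$]
Step 18: reduce E->T. Stack=[E] ptr=7 lookahead=$ remaining=[$]
Step 19: accept. Stack=[E] ptr=7 lookahead=$ remaining=[$]

Answer: 3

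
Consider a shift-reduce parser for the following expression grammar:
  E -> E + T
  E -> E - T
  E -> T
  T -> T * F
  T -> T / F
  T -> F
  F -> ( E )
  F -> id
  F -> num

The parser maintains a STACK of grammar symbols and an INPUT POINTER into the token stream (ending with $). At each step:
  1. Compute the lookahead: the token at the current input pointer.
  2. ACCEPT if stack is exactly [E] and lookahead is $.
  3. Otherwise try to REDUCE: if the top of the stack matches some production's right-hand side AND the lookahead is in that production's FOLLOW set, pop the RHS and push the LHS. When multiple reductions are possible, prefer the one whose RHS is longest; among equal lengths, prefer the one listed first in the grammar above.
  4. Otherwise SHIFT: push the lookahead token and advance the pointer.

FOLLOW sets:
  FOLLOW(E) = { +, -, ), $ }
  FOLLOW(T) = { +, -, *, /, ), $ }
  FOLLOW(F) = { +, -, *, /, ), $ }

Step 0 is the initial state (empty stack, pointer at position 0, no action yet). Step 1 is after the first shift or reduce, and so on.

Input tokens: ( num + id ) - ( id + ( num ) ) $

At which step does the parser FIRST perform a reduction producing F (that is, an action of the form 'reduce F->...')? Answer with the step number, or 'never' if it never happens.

Step 1: shift (. Stack=[(] ptr=1 lookahead=num remaining=[num + id ) - ( id + ( num ) ) $]
Step 2: shift num. Stack=[( num] ptr=2 lookahead=+ remaining=[+ id ) - ( id + ( num ) ) $]
Step 3: reduce F->num. Stack=[( F] ptr=2 lookahead=+ remaining=[+ id ) - ( id + ( num ) ) $]

Answer: 3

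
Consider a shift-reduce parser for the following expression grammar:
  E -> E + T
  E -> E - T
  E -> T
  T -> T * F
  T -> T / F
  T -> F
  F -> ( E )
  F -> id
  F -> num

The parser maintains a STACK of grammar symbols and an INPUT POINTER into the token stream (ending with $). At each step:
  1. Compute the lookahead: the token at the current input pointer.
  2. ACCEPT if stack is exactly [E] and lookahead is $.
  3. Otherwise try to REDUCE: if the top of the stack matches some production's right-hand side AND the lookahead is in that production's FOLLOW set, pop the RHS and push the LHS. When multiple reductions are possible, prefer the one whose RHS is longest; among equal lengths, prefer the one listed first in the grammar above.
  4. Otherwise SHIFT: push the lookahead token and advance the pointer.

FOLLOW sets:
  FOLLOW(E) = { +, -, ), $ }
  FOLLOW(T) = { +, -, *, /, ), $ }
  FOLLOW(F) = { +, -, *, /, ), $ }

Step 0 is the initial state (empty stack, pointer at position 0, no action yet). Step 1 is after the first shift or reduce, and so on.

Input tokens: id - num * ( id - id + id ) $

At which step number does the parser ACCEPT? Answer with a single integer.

Step 1: shift id. Stack=[id] ptr=1 lookahead=- remaining=[- num * ( id - id + id ) $]
Step 2: reduce F->id. Stack=[F] ptr=1 lookahead=- remaining=[- num * ( id - id + id ) $]
Step 3: reduce T->F. Stack=[T] ptr=1 lookahead=- remaining=[- num * ( id - id + id ) $]
Step 4: reduce E->T. Stack=[E] ptr=1 lookahead=- remaining=[- num * ( id - id + id ) $]
Step 5: shift -. Stack=[E -] ptr=2 lookahead=num remaining=[num * ( id - id + id ) $]
Step 6: shift num. Stack=[E - num] ptr=3 lookahead=* remaining=[* ( id - id + id ) $]
Step 7: reduce F->num. Stack=[E - F] ptr=3 lookahead=* remaining=[* ( id - id + id ) $]
Step 8: reduce T->F. Stack=[E - T] ptr=3 lookahead=* remaining=[* ( id - id + id ) $]
Step 9: shift *. Stack=[E - T *] ptr=4 lookahead=( remaining=[( id - id + id ) $]
Step 10: shift (. Stack=[E - T * (] ptr=5 lookahead=id remaining=[id - id + id ) $]
Step 11: shift id. Stack=[E - T * ( id] ptr=6 lookahead=- remaining=[- id + id ) $]
Step 12: reduce F->id. Stack=[E - T * ( F] ptr=6 lookahead=- remaining=[- id + id ) $]
Step 13: reduce T->F. Stack=[E - T * ( T] ptr=6 lookahead=- remaining=[- id + id ) $]
Step 14: reduce E->T. Stack=[E - T * ( E] ptr=6 lookahead=- remaining=[- id + id ) $]
Step 15: shift -. Stack=[E - T * ( E -] ptr=7 lookahead=id remaining=[id + id ) $]
Step 16: shift id. Stack=[E - T * ( E - id] ptr=8 lookahead=+ remaining=[+ id ) $]
Step 17: reduce F->id. Stack=[E - T * ( E - F] ptr=8 lookahead=+ remaining=[+ id ) $]
Step 18: reduce T->F. Stack=[E - T * ( E - T] ptr=8 lookahead=+ remaining=[+ id ) $]
Step 19: reduce E->E - T. Stack=[E - T * ( E] ptr=8 lookahead=+ remaining=[+ id ) $]
Step 20: shift +. Stack=[E - T * ( E +] ptr=9 lookahead=id remaining=[id ) $]
Step 21: shift id. Stack=[E - T * ( E + id] ptr=10 lookahead=) remaining=[) $]
Step 22: reduce F->id. Stack=[E - T * ( E + F] ptr=10 lookahead=) remaining=[) $]
Step 23: reduce T->F. Stack=[E - T * ( E + T] ptr=10 lookahead=) remaining=[) $]
Step 24: reduce E->E + T. Stack=[E - T * ( E] ptr=10 lookahead=) remaining=[) $]
Step 25: shift ). Stack=[E - T * ( E )] ptr=11 lookahead=$ remaining=[$]
Step 26: reduce F->( E ). Stack=[E - T * F] ptr=11 lookahead=$ remaining=[$]
Step 27: reduce T->T * F. Stack=[E - T] ptr=11 lookahead=$ remaining=[$]
Step 28: reduce E->E - T. Stack=[E] ptr=11 lookahead=$ remaining=[$]
Step 29: accept. Stack=[E] ptr=11 lookahead=$ remaining=[$]

Answer: 29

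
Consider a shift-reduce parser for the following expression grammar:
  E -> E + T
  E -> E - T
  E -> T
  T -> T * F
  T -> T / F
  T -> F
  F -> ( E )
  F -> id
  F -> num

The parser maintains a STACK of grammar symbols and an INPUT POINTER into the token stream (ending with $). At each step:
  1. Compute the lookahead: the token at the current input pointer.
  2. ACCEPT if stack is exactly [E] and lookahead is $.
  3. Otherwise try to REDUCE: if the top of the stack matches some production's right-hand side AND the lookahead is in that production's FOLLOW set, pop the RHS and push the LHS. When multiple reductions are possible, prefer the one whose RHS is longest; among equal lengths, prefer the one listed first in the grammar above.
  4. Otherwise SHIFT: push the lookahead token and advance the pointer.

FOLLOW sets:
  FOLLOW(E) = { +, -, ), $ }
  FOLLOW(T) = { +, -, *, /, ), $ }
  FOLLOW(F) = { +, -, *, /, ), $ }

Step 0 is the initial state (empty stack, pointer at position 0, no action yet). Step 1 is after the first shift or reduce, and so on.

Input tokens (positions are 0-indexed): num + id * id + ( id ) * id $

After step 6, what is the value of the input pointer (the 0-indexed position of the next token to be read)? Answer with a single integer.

Step 1: shift num. Stack=[num] ptr=1 lookahead=+ remaining=[+ id * id + ( id ) * id $]
Step 2: reduce F->num. Stack=[F] ptr=1 lookahead=+ remaining=[+ id * id + ( id ) * id $]
Step 3: reduce T->F. Stack=[T] ptr=1 lookahead=+ remaining=[+ id * id + ( id ) * id $]
Step 4: reduce E->T. Stack=[E] ptr=1 lookahead=+ remaining=[+ id * id + ( id ) * id $]
Step 5: shift +. Stack=[E +] ptr=2 lookahead=id remaining=[id * id + ( id ) * id $]
Step 6: shift id. Stack=[E + id] ptr=3 lookahead=* remaining=[* id + ( id ) * id $]

Answer: 3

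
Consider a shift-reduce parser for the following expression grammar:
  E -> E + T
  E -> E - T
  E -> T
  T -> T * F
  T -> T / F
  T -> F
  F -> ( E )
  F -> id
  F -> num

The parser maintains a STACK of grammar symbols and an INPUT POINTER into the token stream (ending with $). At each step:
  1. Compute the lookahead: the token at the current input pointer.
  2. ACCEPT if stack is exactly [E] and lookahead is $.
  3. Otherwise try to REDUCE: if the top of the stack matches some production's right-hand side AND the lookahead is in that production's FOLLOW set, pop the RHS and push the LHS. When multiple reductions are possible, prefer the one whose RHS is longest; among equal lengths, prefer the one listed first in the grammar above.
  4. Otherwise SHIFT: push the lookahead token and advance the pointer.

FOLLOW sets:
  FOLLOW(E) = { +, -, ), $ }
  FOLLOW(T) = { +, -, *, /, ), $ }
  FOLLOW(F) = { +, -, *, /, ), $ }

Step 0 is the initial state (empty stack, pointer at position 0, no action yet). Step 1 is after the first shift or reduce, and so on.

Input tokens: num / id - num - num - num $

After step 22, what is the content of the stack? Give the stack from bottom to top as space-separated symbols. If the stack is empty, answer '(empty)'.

Step 1: shift num. Stack=[num] ptr=1 lookahead=/ remaining=[/ id - num - num - num $]
Step 2: reduce F->num. Stack=[F] ptr=1 lookahead=/ remaining=[/ id - num - num - num $]
Step 3: reduce T->F. Stack=[T] ptr=1 lookahead=/ remaining=[/ id - num - num - num $]
Step 4: shift /. Stack=[T /] ptr=2 lookahead=id remaining=[id - num - num - num $]
Step 5: shift id. Stack=[T / id] ptr=3 lookahead=- remaining=[- num - num - num $]
Step 6: reduce F->id. Stack=[T / F] ptr=3 lookahead=- remaining=[- num - num - num $]
Step 7: reduce T->T / F. Stack=[T] ptr=3 lookahead=- remaining=[- num - num - num $]
Step 8: reduce E->T. Stack=[E] ptr=3 lookahead=- remaining=[- num - num - num $]
Step 9: shift -. Stack=[E -] ptr=4 lookahead=num remaining=[num - num - num $]
Step 10: shift num. Stack=[E - num] ptr=5 lookahead=- remaining=[- num - num $]
Step 11: reduce F->num. Stack=[E - F] ptr=5 lookahead=- remaining=[- num - num $]
Step 12: reduce T->F. Stack=[E - T] ptr=5 lookahead=- remaining=[- num - num $]
Step 13: reduce E->E - T. Stack=[E] ptr=5 lookahead=- remaining=[- num - num $]
Step 14: shift -. Stack=[E -] ptr=6 lookahead=num remaining=[num - num $]
Step 15: shift num. Stack=[E - num] ptr=7 lookahead=- remaining=[- num $]
Step 16: reduce F->num. Stack=[E - F] ptr=7 lookahead=- remaining=[- num $]
Step 17: reduce T->F. Stack=[E - T] ptr=7 lookahead=- remaining=[- num $]
Step 18: reduce E->E - T. Stack=[E] ptr=7 lookahead=- remaining=[- num $]
Step 19: shift -. Stack=[E -] ptr=8 lookahead=num remaining=[num $]
Step 20: shift num. Stack=[E - num] ptr=9 lookahead=$ remaining=[$]
Step 21: reduce F->num. Stack=[E - F] ptr=9 lookahead=$ remaining=[$]
Step 22: reduce T->F. Stack=[E - T] ptr=9 lookahead=$ remaining=[$]

Answer: E - T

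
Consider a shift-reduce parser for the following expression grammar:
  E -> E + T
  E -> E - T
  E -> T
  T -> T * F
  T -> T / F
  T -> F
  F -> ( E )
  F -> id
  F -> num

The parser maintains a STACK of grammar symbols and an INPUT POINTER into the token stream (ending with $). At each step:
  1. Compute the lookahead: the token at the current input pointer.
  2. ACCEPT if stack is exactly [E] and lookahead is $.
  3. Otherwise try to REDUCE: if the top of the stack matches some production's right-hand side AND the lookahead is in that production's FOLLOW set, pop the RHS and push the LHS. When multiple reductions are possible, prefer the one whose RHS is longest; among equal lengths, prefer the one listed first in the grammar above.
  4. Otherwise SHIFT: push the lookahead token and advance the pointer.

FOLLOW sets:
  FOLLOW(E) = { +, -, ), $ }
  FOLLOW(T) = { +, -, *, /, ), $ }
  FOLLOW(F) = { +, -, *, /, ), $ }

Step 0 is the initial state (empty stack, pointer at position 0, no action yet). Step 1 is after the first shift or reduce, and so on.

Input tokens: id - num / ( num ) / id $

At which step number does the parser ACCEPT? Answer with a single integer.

Step 1: shift id. Stack=[id] ptr=1 lookahead=- remaining=[- num / ( num ) / id $]
Step 2: reduce F->id. Stack=[F] ptr=1 lookahead=- remaining=[- num / ( num ) / id $]
Step 3: reduce T->F. Stack=[T] ptr=1 lookahead=- remaining=[- num / ( num ) / id $]
Step 4: reduce E->T. Stack=[E] ptr=1 lookahead=- remaining=[- num / ( num ) / id $]
Step 5: shift -. Stack=[E -] ptr=2 lookahead=num remaining=[num / ( num ) / id $]
Step 6: shift num. Stack=[E - num] ptr=3 lookahead=/ remaining=[/ ( num ) / id $]
Step 7: reduce F->num. Stack=[E - F] ptr=3 lookahead=/ remaining=[/ ( num ) / id $]
Step 8: reduce T->F. Stack=[E - T] ptr=3 lookahead=/ remaining=[/ ( num ) / id $]
Step 9: shift /. Stack=[E - T /] ptr=4 lookahead=( remaining=[( num ) / id $]
Step 10: shift (. Stack=[E - T / (] ptr=5 lookahead=num remaining=[num ) / id $]
Step 11: shift num. Stack=[E - T / ( num] ptr=6 lookahead=) remaining=[) / id $]
Step 12: reduce F->num. Stack=[E - T / ( F] ptr=6 lookahead=) remaining=[) / id $]
Step 13: reduce T->F. Stack=[E - T / ( T] ptr=6 lookahead=) remaining=[) / id $]
Step 14: reduce E->T. Stack=[E - T / ( E] ptr=6 lookahead=) remaining=[) / id $]
Step 15: shift ). Stack=[E - T / ( E )] ptr=7 lookahead=/ remaining=[/ id $]
Step 16: reduce F->( E ). Stack=[E - T / F] ptr=7 lookahead=/ remaining=[/ id $]
Step 17: reduce T->T / F. Stack=[E - T] ptr=7 lookahead=/ remaining=[/ id $]
Step 18: shift /. Stack=[E - T /] ptr=8 lookahead=id remaining=[id $]
Step 19: shift id. Stack=[E - T / id] ptr=9 lookahead=$ remaining=[$]
Step 20: reduce F->id. Stack=[E - T / F] ptr=9 lookahead=$ remaining=[$]
Step 21: reduce T->T / F. Stack=[E - T] ptr=9 lookahead=$ remaining=[$]
Step 22: reduce E->E - T. Stack=[E] ptr=9 lookahead=$ remaining=[$]
Step 23: accept. Stack=[E] ptr=9 lookahead=$ remaining=[$]

Answer: 23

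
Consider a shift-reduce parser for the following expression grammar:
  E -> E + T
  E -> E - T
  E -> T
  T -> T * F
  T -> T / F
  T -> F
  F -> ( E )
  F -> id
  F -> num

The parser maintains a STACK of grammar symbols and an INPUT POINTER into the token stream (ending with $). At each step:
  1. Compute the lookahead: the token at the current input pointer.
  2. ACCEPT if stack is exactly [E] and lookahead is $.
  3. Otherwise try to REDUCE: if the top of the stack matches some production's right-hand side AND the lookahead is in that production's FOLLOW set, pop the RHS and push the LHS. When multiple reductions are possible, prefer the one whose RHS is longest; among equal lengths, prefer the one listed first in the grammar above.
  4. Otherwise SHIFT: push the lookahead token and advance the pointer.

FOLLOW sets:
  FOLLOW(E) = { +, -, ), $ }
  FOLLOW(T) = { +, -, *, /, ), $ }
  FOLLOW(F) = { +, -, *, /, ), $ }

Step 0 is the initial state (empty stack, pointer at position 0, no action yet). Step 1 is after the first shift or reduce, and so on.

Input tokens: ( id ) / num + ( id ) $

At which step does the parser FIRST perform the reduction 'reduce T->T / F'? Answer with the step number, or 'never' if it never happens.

Step 1: shift (. Stack=[(] ptr=1 lookahead=id remaining=[id ) / num + ( id ) $]
Step 2: shift id. Stack=[( id] ptr=2 lookahead=) remaining=[) / num + ( id ) $]
Step 3: reduce F->id. Stack=[( F] ptr=2 lookahead=) remaining=[) / num + ( id ) $]
Step 4: reduce T->F. Stack=[( T] ptr=2 lookahead=) remaining=[) / num + ( id ) $]
Step 5: reduce E->T. Stack=[( E] ptr=2 lookahead=) remaining=[) / num + ( id ) $]
Step 6: shift ). Stack=[( E )] ptr=3 lookahead=/ remaining=[/ num + ( id ) $]
Step 7: reduce F->( E ). Stack=[F] ptr=3 lookahead=/ remaining=[/ num + ( id ) $]
Step 8: reduce T->F. Stack=[T] ptr=3 lookahead=/ remaining=[/ num + ( id ) $]
Step 9: shift /. Stack=[T /] ptr=4 lookahead=num remaining=[num + ( id ) $]
Step 10: shift num. Stack=[T / num] ptr=5 lookahead=+ remaining=[+ ( id ) $]
Step 11: reduce F->num. Stack=[T / F] ptr=5 lookahead=+ remaining=[+ ( id ) $]
Step 12: reduce T->T / F. Stack=[T] ptr=5 lookahead=+ remaining=[+ ( id ) $]

Answer: 12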